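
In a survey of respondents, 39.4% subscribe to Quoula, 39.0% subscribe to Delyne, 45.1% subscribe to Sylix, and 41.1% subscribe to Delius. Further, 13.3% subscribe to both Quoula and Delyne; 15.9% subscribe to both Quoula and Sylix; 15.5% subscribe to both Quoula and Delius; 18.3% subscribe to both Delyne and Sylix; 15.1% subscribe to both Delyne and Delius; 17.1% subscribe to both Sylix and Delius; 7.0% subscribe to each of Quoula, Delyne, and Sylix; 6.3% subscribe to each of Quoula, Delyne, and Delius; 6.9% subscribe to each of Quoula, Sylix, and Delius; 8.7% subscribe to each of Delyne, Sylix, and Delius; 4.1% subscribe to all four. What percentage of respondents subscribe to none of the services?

5.8%

P(union) = 39.4 + 39.0 + 45.1 + 41.1 − 13.3 − 15.9 − 15.5 − 18.3 − 15.1 − 17.1 + 7.0 + 6.3 + 6.9 + 8.7 − 4.1 = 94.2%
P(none) = 100% − 94.2% = 5.8%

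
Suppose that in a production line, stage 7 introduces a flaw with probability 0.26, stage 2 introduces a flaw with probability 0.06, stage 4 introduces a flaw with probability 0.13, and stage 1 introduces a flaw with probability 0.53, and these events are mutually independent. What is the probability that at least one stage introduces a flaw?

P(none) = (1 − 0.26) × (1 − 0.06) × (1 − 0.13) × (1 − 0.53) = 0.74 × 0.94 × 0.87 × 0.47 = 0.28443084
P(at least one) = 1 − 0.28443084 = 0.71556916

0.71556916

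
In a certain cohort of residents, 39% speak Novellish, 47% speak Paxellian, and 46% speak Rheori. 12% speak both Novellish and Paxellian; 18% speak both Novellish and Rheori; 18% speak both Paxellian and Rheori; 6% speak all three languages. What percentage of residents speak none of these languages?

Inclusion–exclusion gives
P(at least one) = 39 + 47 + 46 − 12 − 18 − 18 + 6 = 90%
P(none) = 100% − 90% = 10%

10%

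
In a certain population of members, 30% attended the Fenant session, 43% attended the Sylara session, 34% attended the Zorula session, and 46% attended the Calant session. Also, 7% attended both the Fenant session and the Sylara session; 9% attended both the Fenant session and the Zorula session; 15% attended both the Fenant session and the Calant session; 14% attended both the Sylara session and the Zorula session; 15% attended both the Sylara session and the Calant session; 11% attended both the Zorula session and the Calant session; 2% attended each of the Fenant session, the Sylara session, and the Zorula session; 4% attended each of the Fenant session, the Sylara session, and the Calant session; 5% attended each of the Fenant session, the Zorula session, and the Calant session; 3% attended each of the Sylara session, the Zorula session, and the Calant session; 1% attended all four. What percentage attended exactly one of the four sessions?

49%

Using the inclusion–exclusion count for exactly one event:
P(exactly one) = 30 + 43 + 34 + 46 − 2·7 − 2·9 − 2·15 − 2·14 − 2·15 − 2·11 + 3·2 + 3·4 + 3·5 + 3·3 − 4·1 = 49%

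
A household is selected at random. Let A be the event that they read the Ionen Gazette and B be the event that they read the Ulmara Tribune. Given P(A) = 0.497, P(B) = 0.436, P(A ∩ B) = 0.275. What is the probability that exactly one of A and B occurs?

0.383

By inclusion–exclusion (exactly-one form):
P(exactly one) = 0.497 + 0.436 − 2·0.275 = 0.383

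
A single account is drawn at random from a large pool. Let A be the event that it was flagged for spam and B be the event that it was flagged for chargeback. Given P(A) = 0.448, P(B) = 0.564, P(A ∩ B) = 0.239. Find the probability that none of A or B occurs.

0.227

P(A ∪ B) = 0.448 + 0.564 − 0.239 = 0.773
P(none) = 1 − 0.773 = 0.227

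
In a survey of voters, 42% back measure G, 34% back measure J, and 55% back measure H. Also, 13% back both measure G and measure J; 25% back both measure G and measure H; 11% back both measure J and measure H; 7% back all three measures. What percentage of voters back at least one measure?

P(union) = 42 + 34 + 55 − 13 − 25 − 11 + 7 = 89%

89%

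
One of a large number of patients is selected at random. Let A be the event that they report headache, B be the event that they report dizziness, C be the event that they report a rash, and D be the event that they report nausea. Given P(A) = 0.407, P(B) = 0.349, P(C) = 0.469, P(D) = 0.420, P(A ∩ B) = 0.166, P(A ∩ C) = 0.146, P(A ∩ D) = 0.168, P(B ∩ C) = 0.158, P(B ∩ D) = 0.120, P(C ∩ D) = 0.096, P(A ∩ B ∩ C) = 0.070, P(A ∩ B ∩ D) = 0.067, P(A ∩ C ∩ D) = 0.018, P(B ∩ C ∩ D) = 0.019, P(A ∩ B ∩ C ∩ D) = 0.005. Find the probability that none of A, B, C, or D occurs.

0.040

P(A ∪ B ∪ C ∪ D) = 0.407 + 0.349 + 0.469 + 0.420 − 0.166 − 0.146 − 0.168 − 0.158 − 0.120 − 0.096 + 0.070 + 0.067 + 0.018 + 0.019 − 0.005 = 0.960
P(none) = 1 − 0.960 = 0.040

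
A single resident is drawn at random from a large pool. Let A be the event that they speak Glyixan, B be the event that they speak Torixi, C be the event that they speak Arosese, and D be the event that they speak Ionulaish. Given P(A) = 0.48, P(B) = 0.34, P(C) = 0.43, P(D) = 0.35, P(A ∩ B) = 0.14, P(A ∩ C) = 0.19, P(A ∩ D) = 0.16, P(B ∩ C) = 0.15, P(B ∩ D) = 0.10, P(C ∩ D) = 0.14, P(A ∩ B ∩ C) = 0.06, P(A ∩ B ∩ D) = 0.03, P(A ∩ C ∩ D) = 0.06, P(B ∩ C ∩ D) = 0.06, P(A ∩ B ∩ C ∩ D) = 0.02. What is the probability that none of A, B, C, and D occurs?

0.09

P(A ∪ B ∪ C ∪ D) = 0.48 + 0.34 + 0.43 + 0.35 − 0.14 − 0.19 − 0.16 − 0.15 − 0.10 − 0.14 + 0.06 + 0.03 + 0.06 + 0.06 − 0.02 = 0.91
P(none) = 1 − 0.91 = 0.09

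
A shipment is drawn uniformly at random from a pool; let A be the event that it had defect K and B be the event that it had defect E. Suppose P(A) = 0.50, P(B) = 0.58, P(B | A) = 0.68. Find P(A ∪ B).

P(A ∩ B) = P(A)·P(B|A) = 0.50 × 0.68 = 0.34
Apply inclusion-exclusion:
P(A ∪ B) = 0.50 + 0.58 − 0.34 = 0.74

0.74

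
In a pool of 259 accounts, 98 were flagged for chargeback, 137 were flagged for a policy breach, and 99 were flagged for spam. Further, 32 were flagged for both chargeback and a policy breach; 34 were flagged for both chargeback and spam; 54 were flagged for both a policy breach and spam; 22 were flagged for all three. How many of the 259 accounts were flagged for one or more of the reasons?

Using inclusion–exclusion:
|union| = 98 + 137 + 99 − 32 − 34 − 54 + 22 = 236

236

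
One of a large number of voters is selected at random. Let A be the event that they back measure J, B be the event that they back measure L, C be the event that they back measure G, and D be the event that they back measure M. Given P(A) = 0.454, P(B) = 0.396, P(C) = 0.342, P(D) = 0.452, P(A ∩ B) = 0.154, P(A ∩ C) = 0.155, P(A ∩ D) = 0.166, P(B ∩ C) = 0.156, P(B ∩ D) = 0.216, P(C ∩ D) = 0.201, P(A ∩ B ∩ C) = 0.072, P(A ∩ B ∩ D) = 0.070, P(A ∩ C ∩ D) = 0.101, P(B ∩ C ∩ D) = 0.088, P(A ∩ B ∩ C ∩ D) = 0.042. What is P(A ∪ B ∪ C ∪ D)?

0.885

By inclusion-exclusion,
P(A ∪ B ∪ C ∪ D) = 0.454 + 0.396 + 0.342 + 0.452 − 0.154 − 0.155 − 0.166 − 0.156 − 0.216 − 0.201 + 0.072 + 0.070 + 0.101 + 0.088 − 0.042 = 0.885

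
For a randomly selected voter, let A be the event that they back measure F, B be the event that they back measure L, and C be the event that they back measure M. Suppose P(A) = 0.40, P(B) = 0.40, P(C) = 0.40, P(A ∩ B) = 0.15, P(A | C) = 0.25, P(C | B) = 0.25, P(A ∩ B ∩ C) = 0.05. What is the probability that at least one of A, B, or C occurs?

P(A ∩ C) = P(C)·P(A|C) = 0.40 × 0.25 = 0.10
P(B ∩ C) = P(B)·P(C|B) = 0.40 × 0.25 = 0.10
P(A ∪ B ∪ C) = 0.40 + 0.40 + 0.40 − 0.15 − 0.10 − 0.10 + 0.05 = 0.90

0.90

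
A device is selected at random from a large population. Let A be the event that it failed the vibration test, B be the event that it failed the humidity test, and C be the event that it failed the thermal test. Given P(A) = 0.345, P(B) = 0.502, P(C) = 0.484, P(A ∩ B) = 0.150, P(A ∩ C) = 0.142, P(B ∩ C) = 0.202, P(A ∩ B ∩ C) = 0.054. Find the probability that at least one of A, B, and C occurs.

Inclusion–exclusion gives
P(A ∪ B ∪ C) = 0.345 + 0.502 + 0.484 − 0.150 − 0.142 − 0.202 + 0.054 = 0.891

0.891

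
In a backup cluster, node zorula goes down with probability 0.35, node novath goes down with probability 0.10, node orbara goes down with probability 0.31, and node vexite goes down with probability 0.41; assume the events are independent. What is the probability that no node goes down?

0.2381535

P(none) = (1 − 0.35) × (1 − 0.10) × (1 − 0.31) × (1 − 0.41) = 0.65 × 0.90 × 0.69 × 0.59 = 0.2381535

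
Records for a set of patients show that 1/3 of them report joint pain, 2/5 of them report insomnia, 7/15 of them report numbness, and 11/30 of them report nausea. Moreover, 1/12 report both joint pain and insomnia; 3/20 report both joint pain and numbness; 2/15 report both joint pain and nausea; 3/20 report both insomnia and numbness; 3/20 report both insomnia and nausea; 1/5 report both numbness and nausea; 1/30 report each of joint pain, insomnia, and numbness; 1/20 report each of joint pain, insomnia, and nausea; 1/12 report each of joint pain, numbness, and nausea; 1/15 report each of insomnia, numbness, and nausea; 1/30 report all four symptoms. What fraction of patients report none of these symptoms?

By inclusion–exclusion:
P(union) = 1/3 + 2/5 + 7/15 + 11/30 − 1/12 − 3/20 − 2/15 − 3/20 − 3/20 − 1/5 + 1/30 + 1/20 + 1/12 + 1/15 − 1/30 = 9/10
P(none) = 1 − 9/10 = 1/10

1/10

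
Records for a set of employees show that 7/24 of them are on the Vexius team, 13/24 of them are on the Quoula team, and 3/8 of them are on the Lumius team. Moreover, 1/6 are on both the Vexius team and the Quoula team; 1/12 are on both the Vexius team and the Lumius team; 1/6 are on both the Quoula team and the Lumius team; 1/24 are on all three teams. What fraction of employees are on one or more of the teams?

5/6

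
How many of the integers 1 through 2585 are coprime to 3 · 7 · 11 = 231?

1343

Inclusion–exclusion gives
⌊2585/3⌋ + ⌊2585/7⌋ + ⌊2585/11⌋ − ⌊2585/21⌋ − ⌊2585/33⌋ − ⌊2585/77⌋ + ⌊2585/231⌋ = 861 + 369 + 235 − 123 − 78 − 33 + 11 = 1242
2585 − 1242 = 1343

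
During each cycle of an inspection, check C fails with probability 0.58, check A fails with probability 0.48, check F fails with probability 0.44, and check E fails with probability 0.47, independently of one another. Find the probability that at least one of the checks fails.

0.93517888

P(none) = (1 − 0.58) × (1 − 0.48) × (1 − 0.44) × (1 − 0.47) = 0.42 × 0.52 × 0.56 × 0.53 = 0.06482112
P(at least one) = 1 − 0.06482112 = 0.93517888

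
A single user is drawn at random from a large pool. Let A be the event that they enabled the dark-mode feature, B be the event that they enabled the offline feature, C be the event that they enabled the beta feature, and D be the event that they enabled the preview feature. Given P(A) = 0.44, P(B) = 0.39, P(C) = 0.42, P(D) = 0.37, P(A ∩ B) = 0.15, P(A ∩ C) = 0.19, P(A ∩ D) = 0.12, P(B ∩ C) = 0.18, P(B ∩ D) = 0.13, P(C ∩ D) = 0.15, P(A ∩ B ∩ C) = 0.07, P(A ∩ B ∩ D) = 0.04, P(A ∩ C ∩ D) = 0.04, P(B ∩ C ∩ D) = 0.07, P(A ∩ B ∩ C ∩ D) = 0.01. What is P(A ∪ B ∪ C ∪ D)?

0.91

P(A ∪ B ∪ C ∪ D) = 0.44 + 0.39 + 0.42 + 0.37 − 0.15 − 0.19 − 0.12 − 0.18 − 0.13 − 0.15 + 0.07 + 0.04 + 0.04 + 0.07 − 0.01 = 0.91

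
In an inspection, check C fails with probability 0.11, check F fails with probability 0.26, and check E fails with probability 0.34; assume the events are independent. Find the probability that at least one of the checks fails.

0.565324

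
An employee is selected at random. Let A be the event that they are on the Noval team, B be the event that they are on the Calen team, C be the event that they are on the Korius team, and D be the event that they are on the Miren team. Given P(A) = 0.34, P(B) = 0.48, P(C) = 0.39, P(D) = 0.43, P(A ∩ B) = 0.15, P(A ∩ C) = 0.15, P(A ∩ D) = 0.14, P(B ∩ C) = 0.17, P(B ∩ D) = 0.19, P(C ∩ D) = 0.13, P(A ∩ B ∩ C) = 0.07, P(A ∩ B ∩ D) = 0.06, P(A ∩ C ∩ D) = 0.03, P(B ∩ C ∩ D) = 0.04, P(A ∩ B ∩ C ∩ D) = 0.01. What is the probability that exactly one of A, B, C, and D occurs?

By inclusion–exclusion (exactly-one form):
P(exactly one) = 0.34 + 0.48 + 0.39 + 0.43 − 2·0.15 − 2·0.15 − 2·0.14 − 2·0.17 − 2·0.19 − 2·0.13 + 3·0.07 + 3·0.06 + 3·0.03 + 3·0.04 − 4·0.01 = 0.34

0.34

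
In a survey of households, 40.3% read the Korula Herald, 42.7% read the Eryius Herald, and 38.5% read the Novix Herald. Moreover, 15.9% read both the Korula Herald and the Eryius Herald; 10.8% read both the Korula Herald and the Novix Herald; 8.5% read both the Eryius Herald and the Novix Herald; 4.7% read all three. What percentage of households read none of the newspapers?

9.0%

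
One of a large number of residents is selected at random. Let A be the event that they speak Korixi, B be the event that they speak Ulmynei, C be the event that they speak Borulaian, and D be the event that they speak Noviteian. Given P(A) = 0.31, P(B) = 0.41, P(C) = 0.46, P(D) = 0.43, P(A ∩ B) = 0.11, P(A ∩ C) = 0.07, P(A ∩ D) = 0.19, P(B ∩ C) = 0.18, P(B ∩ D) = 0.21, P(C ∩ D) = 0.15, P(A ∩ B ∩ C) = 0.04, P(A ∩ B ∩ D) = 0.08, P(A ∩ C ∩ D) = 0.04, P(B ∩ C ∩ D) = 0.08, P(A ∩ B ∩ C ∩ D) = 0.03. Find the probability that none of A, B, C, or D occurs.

P(A ∪ B ∪ C ∪ D) = 0.31 + 0.41 + 0.46 + 0.43 − 0.11 − 0.07 − 0.19 − 0.18 − 0.21 − 0.15 + 0.04 + 0.08 + 0.04 + 0.08 − 0.03 = 0.91
P(none) = 1 − 0.91 = 0.09

0.09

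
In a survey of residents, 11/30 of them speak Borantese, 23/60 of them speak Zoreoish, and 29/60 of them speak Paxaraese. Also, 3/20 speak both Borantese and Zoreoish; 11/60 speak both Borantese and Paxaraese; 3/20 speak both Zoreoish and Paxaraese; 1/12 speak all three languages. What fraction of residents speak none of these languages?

P(≥1) = 11/30 + 23/60 + 29/60 − 3/20 − 11/60 − 3/20 + 1/12 = 5/6
P(none) = 1 − 5/6 = 1/6

1/6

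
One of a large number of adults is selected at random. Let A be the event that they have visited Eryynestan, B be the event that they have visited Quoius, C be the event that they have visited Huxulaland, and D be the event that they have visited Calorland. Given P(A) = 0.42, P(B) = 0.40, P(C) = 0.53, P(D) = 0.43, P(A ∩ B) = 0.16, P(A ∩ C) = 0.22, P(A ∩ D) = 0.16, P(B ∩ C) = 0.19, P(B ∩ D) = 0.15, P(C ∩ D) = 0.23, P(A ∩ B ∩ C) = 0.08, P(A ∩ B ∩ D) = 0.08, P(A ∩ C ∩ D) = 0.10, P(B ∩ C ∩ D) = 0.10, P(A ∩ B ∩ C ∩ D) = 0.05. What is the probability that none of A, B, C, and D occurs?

0.02

Inclusion–exclusion gives
P(A ∪ B ∪ C ∪ D) = 0.42 + 0.40 + 0.53 + 0.43 − 0.16 − 0.22 − 0.16 − 0.19 − 0.15 − 0.23 + 0.08 + 0.08 + 0.10 + 0.10 − 0.05 = 0.98
P(none) = 1 − 0.98 = 0.02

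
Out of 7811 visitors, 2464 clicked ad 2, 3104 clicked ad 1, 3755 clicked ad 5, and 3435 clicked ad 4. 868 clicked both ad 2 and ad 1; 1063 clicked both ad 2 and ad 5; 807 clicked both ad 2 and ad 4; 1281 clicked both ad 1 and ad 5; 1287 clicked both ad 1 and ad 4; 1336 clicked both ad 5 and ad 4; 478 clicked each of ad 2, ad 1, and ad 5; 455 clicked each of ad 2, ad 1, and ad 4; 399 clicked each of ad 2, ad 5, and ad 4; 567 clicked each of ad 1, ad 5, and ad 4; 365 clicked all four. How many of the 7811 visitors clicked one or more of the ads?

Using inclusion–exclusion:
|union| = 2464 + 3104 + 3755 + 3435 − 868 − 1063 − 807 − 1281 − 1287 − 1336 + 478 + 455 + 399 + 567 − 365 = 7650

7650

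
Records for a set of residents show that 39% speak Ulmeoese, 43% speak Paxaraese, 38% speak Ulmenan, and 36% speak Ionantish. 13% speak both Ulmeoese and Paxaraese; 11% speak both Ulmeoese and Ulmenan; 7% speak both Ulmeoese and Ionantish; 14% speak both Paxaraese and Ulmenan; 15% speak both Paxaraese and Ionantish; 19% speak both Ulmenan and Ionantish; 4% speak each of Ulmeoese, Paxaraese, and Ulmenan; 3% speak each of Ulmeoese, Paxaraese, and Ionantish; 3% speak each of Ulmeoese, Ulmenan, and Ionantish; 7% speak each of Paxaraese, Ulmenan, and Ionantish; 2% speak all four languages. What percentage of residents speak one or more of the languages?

Inclusion–exclusion gives
P(union) = 39 + 43 + 38 + 36 − 13 − 11 − 7 − 14 − 15 − 19 + 4 + 3 + 3 + 7 − 2 = 92%

92%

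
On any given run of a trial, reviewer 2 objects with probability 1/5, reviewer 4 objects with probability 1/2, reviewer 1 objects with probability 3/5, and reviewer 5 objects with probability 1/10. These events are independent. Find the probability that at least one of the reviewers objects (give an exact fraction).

P(none) = (1 − 1/5) × (1 − 1/2) × (1 − 3/5) × (1 − 1/10) = 4/5 × 1/2 × 2/5 × 9/10 = 18/125
P(at least one) = 1 − 18/125 = 107/125

107/125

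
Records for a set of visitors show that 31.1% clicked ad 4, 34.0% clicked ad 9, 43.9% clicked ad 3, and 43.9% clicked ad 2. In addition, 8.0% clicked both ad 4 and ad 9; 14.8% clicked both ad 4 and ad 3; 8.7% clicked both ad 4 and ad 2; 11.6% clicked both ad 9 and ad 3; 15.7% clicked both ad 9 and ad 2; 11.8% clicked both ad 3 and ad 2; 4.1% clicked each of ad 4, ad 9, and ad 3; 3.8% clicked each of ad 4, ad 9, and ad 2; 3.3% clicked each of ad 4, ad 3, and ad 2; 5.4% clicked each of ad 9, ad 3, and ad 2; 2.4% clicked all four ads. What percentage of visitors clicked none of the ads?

Using inclusion–exclusion:
P(≥1) = 31.1 + 34.0 + 43.9 + 43.9 − 8.0 − 14.8 − 8.7 − 11.6 − 15.7 − 11.8 + 4.1 + 3.8 + 3.3 + 5.4 − 2.4 = 96.5%
P(none) = 100% − 96.5% = 3.5%

3.5%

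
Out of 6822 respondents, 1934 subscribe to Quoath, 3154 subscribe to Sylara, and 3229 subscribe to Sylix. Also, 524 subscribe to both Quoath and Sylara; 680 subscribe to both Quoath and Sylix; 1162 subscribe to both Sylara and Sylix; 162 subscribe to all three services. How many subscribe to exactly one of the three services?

By inclusion–exclusion (exactly-one form):
|exactly one| = 1934 + 3154 + 3229 − 2·524 − 2·680 − 2·1162 + 3·162 = 4071

4071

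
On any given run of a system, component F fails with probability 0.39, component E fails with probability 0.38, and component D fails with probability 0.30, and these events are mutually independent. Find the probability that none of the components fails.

P(none) = (1 − 0.39) × (1 − 0.38) × (1 − 0.30) = 0.61 × 0.62 × 0.70 = 0.26474

0.26474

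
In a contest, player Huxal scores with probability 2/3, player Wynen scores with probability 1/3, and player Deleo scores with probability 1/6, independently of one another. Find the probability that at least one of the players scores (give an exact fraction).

22/27

P(none) = (1 − 2/3) × (1 − 1/3) × (1 − 1/6) = 1/3 × 2/3 × 5/6 = 5/27
P(at least one) = 1 − 5/27 = 22/27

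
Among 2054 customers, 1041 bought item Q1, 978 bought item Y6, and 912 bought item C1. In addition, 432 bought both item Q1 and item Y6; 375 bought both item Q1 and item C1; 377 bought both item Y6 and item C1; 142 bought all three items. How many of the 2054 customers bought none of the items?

By inclusion-exclusion,
|union| = 1041 + 978 + 912 − 432 − 375 − 377 + 142 = 1889
None: 2054 − 1889 = 165

165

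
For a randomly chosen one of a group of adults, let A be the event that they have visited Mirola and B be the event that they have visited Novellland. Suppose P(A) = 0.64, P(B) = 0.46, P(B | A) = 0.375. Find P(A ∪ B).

P(A ∩ B) = P(A)·P(B|A) = 0.64 × 0.375 = 0.24
P(A ∪ B) = 0.64 + 0.46 − 0.24 = 0.86

0.86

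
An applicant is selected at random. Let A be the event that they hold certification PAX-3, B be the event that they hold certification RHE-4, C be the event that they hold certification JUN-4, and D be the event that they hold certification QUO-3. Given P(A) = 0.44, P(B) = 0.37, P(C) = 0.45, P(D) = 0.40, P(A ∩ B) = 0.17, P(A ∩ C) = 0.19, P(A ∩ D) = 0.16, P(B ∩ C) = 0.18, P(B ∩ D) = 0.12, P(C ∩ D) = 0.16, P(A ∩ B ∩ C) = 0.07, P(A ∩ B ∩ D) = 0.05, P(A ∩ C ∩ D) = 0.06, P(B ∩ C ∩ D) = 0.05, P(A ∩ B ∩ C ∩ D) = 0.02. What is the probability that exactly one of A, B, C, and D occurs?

Using the inclusion–exclusion count for exactly one event:
P(exactly one) = 0.44 + 0.37 + 0.45 + 0.40 − 2·0.17 − 2·0.19 − 2·0.16 − 2·0.18 − 2·0.12 − 2·0.16 + 3·0.07 + 3·0.05 + 3·0.06 + 3·0.05 − 4·0.02 = 0.31

0.31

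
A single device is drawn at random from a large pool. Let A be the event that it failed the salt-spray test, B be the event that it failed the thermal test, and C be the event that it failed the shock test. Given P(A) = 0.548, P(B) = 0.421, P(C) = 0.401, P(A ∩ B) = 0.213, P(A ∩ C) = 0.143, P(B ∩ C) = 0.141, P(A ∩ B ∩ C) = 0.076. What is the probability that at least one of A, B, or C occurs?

0.949

By inclusion-exclusion,
P(A ∪ B ∪ C) = 0.548 + 0.421 + 0.401 − 0.213 − 0.143 − 0.141 + 0.076 = 0.949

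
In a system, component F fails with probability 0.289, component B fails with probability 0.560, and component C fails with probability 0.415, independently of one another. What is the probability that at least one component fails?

0.8169886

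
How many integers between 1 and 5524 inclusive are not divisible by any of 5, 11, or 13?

1104 + 502 + 424 − 100 − 84 − 38 + 7 = 1815
5524 − 1815 = 3709

3709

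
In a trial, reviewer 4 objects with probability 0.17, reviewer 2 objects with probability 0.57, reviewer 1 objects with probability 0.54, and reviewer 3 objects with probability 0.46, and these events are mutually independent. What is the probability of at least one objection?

0.91134604

P(none) = (1 − 0.17) × (1 − 0.57) × (1 − 0.54) × (1 − 0.46) = 0.83 × 0.43 × 0.46 × 0.54 = 0.08865396
P(at least one) = 1 − 0.08865396 = 0.91134604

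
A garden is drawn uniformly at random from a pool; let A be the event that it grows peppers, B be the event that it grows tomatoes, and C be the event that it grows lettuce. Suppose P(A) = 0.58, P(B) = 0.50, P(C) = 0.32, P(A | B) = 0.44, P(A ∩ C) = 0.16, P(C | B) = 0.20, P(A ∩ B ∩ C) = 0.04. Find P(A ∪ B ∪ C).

0.96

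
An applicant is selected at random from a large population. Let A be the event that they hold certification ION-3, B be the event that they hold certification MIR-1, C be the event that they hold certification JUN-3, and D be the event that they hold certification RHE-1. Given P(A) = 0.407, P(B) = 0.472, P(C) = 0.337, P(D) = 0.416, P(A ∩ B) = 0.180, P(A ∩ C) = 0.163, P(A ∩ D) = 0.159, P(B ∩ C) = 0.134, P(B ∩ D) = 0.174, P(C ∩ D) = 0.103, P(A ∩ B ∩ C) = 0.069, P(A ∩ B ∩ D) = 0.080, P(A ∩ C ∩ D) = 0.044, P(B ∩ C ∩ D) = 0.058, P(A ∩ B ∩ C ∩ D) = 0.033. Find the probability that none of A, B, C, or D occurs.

Apply inclusion-exclusion:
P(A ∪ B ∪ C ∪ D) = 0.407 + 0.472 + 0.337 + 0.416 − 0.180 − 0.163 − 0.159 − 0.134 − 0.174 − 0.103 + 0.069 + 0.080 + 0.044 + 0.058 − 0.033 = 0.937
P(none) = 1 − 0.937 = 0.063

0.063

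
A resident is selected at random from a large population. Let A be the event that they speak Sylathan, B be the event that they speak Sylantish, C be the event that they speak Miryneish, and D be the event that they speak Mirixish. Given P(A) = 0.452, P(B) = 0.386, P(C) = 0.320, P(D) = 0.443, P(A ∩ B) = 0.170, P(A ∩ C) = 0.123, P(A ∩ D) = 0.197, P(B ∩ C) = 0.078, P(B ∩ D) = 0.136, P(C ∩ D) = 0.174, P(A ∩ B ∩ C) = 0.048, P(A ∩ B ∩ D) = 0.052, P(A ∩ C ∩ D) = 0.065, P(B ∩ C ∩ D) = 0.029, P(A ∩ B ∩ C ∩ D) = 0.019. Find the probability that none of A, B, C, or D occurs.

By inclusion–exclusion:
P(A ∪ B ∪ C ∪ D) = 0.452 + 0.386 + 0.320 + 0.443 − 0.170 − 0.123 − 0.197 − 0.078 − 0.136 − 0.174 + 0.048 + 0.052 + 0.065 + 0.029 − 0.019 = 0.898
P(none) = 1 − 0.898 = 0.102

0.102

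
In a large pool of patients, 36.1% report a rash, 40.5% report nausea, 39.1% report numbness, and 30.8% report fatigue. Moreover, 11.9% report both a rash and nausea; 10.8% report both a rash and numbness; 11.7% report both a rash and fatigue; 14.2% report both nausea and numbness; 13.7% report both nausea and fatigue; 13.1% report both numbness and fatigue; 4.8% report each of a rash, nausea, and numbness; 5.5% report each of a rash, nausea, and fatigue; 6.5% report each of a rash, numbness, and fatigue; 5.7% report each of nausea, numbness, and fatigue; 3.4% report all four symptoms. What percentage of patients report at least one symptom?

Apply inclusion-exclusion:
P(union) = 36.1 + 40.5 + 39.1 + 30.8 − 11.9 − 10.8 − 11.7 − 14.2 − 13.7 − 13.1 + 4.8 + 5.5 + 6.5 + 5.7 − 3.4 = 90.2%

90.2%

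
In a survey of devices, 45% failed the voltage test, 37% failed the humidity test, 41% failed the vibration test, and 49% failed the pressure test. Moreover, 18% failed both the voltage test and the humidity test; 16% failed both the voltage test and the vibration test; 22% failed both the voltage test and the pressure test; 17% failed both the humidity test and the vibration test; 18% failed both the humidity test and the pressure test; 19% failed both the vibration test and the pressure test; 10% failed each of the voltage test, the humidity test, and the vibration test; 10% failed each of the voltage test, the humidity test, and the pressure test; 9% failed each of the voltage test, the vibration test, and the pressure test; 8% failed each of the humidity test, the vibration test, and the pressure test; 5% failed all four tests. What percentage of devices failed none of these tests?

P(union) = 45 + 37 + 41 + 49 − 18 − 16 − 22 − 17 − 18 − 19 + 10 + 10 + 9 + 8 − 5 = 94%
P(none) = 100% − 94% = 6%

6%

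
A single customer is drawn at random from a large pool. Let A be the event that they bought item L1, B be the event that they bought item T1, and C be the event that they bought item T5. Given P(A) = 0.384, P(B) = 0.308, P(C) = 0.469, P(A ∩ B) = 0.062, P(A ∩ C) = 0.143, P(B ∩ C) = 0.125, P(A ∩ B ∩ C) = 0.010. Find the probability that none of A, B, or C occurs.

P(A ∪ B ∪ C) = 0.384 + 0.308 + 0.469 − 0.062 − 0.143 − 0.125 + 0.010 = 0.841
P(none) = 1 − 0.841 = 0.159

0.159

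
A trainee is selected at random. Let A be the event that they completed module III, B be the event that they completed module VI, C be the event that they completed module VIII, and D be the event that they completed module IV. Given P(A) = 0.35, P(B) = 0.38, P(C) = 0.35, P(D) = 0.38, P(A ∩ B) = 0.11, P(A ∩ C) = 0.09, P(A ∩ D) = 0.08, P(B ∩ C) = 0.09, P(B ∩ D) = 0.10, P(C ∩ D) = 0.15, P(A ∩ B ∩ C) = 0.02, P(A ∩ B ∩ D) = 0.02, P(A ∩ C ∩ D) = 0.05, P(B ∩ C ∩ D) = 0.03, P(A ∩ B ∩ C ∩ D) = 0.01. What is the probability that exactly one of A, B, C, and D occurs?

0.54

Using the inclusion–exclusion count for exactly one event:
P(exactly one) = 0.35 + 0.38 + 0.35 + 0.38 − 2·0.11 − 2·0.09 − 2·0.08 − 2·0.09 − 2·0.10 − 2·0.15 + 3·0.02 + 3·0.02 + 3·0.05 + 3·0.03 − 4·0.01 = 0.54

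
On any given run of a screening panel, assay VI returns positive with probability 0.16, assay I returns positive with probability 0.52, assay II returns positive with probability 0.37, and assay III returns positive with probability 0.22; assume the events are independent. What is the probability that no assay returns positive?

0.19813248

Independence gives P(none) = ∏(1 − pᵢ).
P(none) = (1 − 0.16) × (1 − 0.52) × (1 − 0.37) × (1 − 0.22) = 0.84 × 0.48 × 0.63 × 0.78 = 0.19813248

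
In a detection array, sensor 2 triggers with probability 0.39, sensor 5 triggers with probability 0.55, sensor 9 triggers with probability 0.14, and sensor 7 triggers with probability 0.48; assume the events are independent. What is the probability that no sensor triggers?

0.1227564

P(none) = (1 − 0.39) × (1 − 0.55) × (1 − 0.14) × (1 − 0.48) = 0.61 × 0.45 × 0.86 × 0.52 = 0.1227564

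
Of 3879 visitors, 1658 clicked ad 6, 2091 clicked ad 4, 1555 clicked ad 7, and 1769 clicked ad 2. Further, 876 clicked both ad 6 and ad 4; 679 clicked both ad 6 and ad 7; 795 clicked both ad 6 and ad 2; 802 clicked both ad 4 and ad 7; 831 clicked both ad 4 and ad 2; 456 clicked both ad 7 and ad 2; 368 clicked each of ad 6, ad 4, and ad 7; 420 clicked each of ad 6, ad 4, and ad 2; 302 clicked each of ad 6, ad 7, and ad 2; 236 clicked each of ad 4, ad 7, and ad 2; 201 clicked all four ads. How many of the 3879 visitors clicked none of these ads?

120

Inclusion–exclusion gives
|union| = 1658 + 2091 + 1555 + 1769 − 876 − 679 − 795 − 802 − 831 − 456 + 368 + 420 + 302 + 236 − 201 = 3759
None: 3879 − 3759 = 120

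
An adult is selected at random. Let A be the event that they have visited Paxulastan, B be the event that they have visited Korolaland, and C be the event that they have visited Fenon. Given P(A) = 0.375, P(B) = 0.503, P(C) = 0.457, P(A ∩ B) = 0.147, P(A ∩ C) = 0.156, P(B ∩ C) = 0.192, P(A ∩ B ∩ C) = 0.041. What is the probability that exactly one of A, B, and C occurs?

0.468

Using the inclusion–exclusion count for exactly one event:
P(exactly one) = 0.375 + 0.503 + 0.457 − 2·0.147 − 2·0.156 − 2·0.192 + 3·0.041 = 0.468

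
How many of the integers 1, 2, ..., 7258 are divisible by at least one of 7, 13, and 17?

⌊7258/7⌋ + ⌊7258/13⌋ + ⌊7258/17⌋ − ⌊7258/91⌋ − ⌊7258/119⌋ − ⌊7258/221⌋ + ⌊7258/1547⌋ = 1036 + 558 + 426 − 79 − 60 − 32 + 4 = 1853

1853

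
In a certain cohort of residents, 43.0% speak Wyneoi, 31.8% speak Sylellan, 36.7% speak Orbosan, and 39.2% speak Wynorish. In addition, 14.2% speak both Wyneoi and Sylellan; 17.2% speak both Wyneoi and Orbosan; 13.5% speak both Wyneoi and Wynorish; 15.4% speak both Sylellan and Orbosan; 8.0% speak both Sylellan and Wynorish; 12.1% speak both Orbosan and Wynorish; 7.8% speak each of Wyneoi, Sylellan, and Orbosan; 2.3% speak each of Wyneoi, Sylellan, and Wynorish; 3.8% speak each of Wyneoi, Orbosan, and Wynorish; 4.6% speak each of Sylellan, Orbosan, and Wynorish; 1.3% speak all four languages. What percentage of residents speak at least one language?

P(at least one) = 43.0 + 31.8 + 36.7 + 39.2 − 14.2 − 17.2 − 13.5 − 15.4 − 8.0 − 12.1 + 7.8 + 2.3 + 3.8 + 4.6 − 1.3 = 87.5%

87.5%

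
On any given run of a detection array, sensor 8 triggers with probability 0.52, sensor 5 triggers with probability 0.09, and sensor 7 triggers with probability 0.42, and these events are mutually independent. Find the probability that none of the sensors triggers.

Since the events are independent, P(none) is the product of the individual non-occurrence probabilities.
P(none) = (1 − 0.52) × (1 − 0.09) × (1 − 0.42) = 0.48 × 0.91 × 0.58 = 0.253344

0.253344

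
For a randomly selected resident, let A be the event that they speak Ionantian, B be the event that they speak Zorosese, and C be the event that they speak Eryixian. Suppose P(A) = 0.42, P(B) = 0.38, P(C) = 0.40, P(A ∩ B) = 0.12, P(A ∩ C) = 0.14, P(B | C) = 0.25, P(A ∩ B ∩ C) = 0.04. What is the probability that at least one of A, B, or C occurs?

P(B ∩ C) = P(C)·P(B|C) = 0.40 × 0.25 = 0.10
P(A ∪ B ∪ C) = 0.42 + 0.38 + 0.40 − 0.12 − 0.14 − 0.10 + 0.04 = 0.88

0.88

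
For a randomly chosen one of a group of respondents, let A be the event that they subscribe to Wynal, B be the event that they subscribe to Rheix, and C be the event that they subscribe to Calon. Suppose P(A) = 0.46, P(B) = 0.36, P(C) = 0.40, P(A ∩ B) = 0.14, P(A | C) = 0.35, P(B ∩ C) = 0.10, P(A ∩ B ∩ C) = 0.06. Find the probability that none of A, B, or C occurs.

P(A ∩ C) = P(C)·P(A|C) = 0.40 × 0.35 = 0.14
P(A ∪ B ∪ C) = 0.46 + 0.36 + 0.40 − 0.14 − 0.14 − 0.10 + 0.06 = 0.90
P(none) = 1 − 0.90 = 0.10

0.10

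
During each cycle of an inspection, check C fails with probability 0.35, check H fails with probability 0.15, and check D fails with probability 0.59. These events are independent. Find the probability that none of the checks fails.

P(none) = (1 − 0.35) × (1 − 0.15) × (1 − 0.59) = 0.65 × 0.85 × 0.41 = 0.226525

0.226525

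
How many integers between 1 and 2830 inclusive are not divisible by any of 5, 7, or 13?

1791

Apply inclusion-exclusion:
floor(2830/5) + floor(2830/7) + floor(2830/13) − floor(2830/35) − floor(2830/65) − floor(2830/91) + floor(2830/455) = 566 + 404 + 217 − 80 − 43 − 31 + 6 = 1039
2830 − 1039 = 1791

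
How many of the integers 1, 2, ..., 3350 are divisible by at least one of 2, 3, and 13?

1675 + 1116 + 257 − 558 − 128 − 85 + 42 = 2319

2319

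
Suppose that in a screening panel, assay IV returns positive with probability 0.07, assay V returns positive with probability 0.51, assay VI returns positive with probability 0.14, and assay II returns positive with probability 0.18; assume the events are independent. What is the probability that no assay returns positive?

0.32135964

P(none) = (1 − 0.07) × (1 − 0.51) × (1 − 0.14) × (1 − 0.18) = 0.93 × 0.49 × 0.86 × 0.82 = 0.32135964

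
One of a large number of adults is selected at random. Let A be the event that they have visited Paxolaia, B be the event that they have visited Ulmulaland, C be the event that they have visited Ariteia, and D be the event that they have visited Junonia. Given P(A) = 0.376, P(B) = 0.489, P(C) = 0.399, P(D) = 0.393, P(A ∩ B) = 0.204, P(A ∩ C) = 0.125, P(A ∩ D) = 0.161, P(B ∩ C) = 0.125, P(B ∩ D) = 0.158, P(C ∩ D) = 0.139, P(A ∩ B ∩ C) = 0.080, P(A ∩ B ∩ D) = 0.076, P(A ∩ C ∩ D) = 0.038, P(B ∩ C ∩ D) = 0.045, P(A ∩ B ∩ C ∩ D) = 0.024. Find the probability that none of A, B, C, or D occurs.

0.040

P(A ∪ B ∪ C ∪ D) = 0.376 + 0.489 + 0.399 + 0.393 − 0.204 − 0.125 − 0.161 − 0.125 − 0.158 − 0.139 + 0.080 + 0.076 + 0.038 + 0.045 − 0.024 = 0.960
P(none) = 1 − 0.960 = 0.040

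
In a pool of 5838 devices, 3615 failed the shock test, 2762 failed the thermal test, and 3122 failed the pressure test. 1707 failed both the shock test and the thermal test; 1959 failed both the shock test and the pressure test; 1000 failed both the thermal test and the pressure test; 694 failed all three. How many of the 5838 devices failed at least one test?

|at least one| = 3615 + 2762 + 3122 − 1707 − 1959 − 1000 + 694 = 5527

5527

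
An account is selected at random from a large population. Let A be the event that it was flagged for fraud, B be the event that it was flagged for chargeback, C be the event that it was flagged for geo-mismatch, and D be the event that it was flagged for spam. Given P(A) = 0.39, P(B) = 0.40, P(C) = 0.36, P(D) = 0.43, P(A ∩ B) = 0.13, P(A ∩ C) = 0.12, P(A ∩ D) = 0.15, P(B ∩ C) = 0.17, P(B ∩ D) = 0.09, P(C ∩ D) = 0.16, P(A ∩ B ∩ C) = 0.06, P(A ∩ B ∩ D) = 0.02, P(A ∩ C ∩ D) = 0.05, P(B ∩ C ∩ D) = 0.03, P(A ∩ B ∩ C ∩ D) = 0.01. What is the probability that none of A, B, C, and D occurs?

By inclusion-exclusion,
P(A ∪ B ∪ C ∪ D) = 0.39 + 0.40 + 0.36 + 0.43 − 0.13 − 0.12 − 0.15 − 0.17 − 0.09 − 0.16 + 0.06 + 0.02 + 0.05 + 0.03 − 0.01 = 0.91
P(none) = 1 − 0.91 = 0.09

0.09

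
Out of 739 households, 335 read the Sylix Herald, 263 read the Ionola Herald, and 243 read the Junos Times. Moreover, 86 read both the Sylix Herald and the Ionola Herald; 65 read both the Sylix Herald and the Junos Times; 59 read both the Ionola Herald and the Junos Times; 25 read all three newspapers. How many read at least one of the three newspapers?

|at least one| = 335 + 263 + 243 − 86 − 65 − 59 + 25 = 656

656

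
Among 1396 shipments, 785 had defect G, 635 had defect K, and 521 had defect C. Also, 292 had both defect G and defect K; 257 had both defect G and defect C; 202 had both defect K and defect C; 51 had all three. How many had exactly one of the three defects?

|exactly one| = 785 + 635 + 521 − 2·292 − 2·257 − 2·202 + 3·51 = 592

592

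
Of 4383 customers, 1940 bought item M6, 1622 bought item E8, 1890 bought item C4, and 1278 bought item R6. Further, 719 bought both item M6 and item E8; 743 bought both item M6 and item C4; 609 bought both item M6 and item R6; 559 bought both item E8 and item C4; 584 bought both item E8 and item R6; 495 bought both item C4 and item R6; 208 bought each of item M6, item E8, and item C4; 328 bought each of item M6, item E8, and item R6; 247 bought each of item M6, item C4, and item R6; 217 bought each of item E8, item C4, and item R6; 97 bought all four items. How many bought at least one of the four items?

3924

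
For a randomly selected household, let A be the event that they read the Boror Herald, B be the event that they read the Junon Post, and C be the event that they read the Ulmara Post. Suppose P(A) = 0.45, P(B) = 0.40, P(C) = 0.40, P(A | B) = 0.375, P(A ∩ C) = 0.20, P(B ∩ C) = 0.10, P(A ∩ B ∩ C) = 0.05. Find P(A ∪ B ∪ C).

0.85

P(A ∩ B) = P(B)·P(A|B) = 0.40 × 0.375 = 0.15
P(A ∪ B ∪ C) = 0.45 + 0.40 + 0.40 − 0.15 − 0.20 − 0.10 + 0.05 = 0.85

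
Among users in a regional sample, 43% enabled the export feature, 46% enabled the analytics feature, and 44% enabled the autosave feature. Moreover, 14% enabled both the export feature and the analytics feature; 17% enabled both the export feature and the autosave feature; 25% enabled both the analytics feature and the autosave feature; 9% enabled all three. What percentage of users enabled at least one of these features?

P(union) = 43 + 46 + 44 − 14 − 17 − 25 + 9 = 86%

86%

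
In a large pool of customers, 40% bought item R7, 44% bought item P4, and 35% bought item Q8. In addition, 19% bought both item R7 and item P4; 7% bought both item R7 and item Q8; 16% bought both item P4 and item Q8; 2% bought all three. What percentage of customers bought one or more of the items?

79%

Inclusion–exclusion gives
P(at least one) = 40 + 44 + 35 − 19 − 7 − 16 + 2 = 79%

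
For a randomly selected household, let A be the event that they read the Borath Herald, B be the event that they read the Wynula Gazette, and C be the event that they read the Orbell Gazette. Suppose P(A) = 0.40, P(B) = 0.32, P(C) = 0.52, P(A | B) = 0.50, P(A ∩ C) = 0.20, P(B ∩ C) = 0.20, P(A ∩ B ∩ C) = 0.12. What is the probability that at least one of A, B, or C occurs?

P(A ∩ B) = P(B)·P(A|B) = 0.32 × 0.50 = 0.16
Inclusion–exclusion gives
P(A ∪ B ∪ C) = 0.40 + 0.32 + 0.52 − 0.16 − 0.20 − 0.20 + 0.12 = 0.80

0.80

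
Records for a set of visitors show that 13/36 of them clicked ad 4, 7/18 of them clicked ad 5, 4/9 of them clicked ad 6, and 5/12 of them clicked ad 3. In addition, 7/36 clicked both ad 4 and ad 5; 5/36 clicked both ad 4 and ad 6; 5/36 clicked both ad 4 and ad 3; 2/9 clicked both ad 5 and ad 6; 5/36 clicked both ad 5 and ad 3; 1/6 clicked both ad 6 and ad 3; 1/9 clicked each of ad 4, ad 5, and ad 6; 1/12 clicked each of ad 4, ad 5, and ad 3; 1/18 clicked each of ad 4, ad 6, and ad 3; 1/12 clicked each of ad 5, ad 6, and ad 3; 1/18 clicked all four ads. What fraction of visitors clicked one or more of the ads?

8/9

P(at least one) = 13/36 + 7/18 + 4/9 + 5/12 − 7/36 − 5/36 − 5/36 − 2/9 − 5/36 − 1/6 + 1/9 + 1/12 + 1/18 + 1/12 − 1/18 = 8/9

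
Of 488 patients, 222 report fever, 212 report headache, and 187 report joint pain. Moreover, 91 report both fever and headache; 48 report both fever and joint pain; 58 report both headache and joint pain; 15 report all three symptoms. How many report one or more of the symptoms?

By inclusion–exclusion:
N(≥1) = 222 + 212 + 187 − 91 − 48 − 58 + 15 = 439

439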